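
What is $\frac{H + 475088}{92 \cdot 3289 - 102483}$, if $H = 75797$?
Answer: $\frac{110177}{40021} \approx 2.753$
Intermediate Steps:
$\frac{H + 475088}{92 \cdot 3289 - 102483} = \frac{75797 + 475088}{92 \cdot 3289 - 102483} = \frac{550885}{302588 - 102483} = \frac{550885}{200105} = 550885 \cdot \frac{1}{200105} = \frac{110177}{40021}$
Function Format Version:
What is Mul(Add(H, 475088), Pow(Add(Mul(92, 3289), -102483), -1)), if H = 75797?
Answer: Rational(110177, 40021) ≈ 2.7530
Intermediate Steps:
Mul(Add(H, 475088), Pow(Add(Mul(92, 3289), -102483), -1)) = Mul(Add(75797, 475088), Pow(Add(Mul(92, 3289), -102483), -1)) = Mul(550885, Pow(Add(302588, -102483), -1)) = Mul(550885, Pow(200105, -1)) = Mul(550885, Rational(1, 200105)) = Rational(110177, 40021)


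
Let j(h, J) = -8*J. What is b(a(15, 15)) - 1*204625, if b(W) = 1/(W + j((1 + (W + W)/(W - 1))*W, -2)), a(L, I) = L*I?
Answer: -49314624/241 ≈ -2.0463e+5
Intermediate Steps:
a(L, I) = I*L
b(W) = 1/(16 + W) (b(W) = 1/(W - 8*(-2)) = 1/(W + 16) = 1/(16 + W))
b(a(15, 15)) - 1*204625 = 1/(16 + 15*15) - 1*204625 = 1/(16 + 225) - 204625 = 1/241 - 204625 = -49314624/241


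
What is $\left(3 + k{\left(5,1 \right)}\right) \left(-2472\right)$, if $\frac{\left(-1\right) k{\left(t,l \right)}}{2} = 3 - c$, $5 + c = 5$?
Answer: $7416$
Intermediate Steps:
$c = 0$ ($c = -5 + 5 = 0$)
$k{\left(t,l \right)} = -6$ ($k{\left(t,l \right)} = - 2 \left(3 - 0\right) = - 2 \left(3 + 0\right) = \left(-2\right) 3 = -6$)
$\left(3 + k{\left(5,1 \right)}\right) \left(-2472\right) = \left(3 - 6\right) \left(-2472\right) = \left(-3\right) \left(-2472\right) = 7416$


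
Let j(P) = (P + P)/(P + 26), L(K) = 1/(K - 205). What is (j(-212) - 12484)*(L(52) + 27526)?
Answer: -4888682501600/14229 ≈ -3.4357e+8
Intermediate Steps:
L(K) = 1/(-205 + K)
j(P) = 2*P/(26 + P) (j(P) = (2*P)/(26 + P) = 2*P/(26 + P))
(j(-212) - 12484)*(L(52) + 27526) = (2*(-212)/(26 - 212) - 12484)*(1/(-205 + 52) + 27526) = (2*(-212)/(-186) - 12484)*(1/(-153) + 27526) = (2*(-212)*(-1/186) - 12484)*(-1/153 + 27526) = (212/93 - 12484)*(4211477/153) = -1160800/93*4211477/153 = -4888682501600/14229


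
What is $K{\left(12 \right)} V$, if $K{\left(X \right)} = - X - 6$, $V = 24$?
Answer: $-432$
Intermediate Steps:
$K{\left(X \right)} = -6 - X$
$K{\left(12 \right)} V = \left(-6 - 12\right) 24 = \left(-18\right) 24 = -432$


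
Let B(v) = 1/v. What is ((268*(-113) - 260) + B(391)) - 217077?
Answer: -96819810/391 ≈ -2.4762e+5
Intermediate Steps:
((268*(-113) - 260) + B(391)) - 217077 = ((268*(-113) - 260) + 1/391) - 217077 = ((-30284 - 260) + 1/391) - 217077 = (-30544 + 1/391) - 217077 = -11942703/391 - 217077 = -96819810/391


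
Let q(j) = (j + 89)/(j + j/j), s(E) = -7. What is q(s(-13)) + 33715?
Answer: 101104/3 ≈ 33701.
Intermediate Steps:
q(j) = (89 + j)/(1 + j) (q(j) = (89 + j)/(j + 1) = (89 + j)/(1 + j))
q(s(-13)) + 33715 = (89 - 7)/(1 - 7) + 33715 = 82/(-6) + 33715 = -⅙*82 + 33715 = -41/3 + 33715 = 101104/3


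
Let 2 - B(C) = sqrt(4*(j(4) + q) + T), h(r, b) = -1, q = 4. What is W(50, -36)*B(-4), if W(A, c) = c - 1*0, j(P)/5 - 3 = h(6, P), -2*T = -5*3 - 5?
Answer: -72 + 36*sqrt(66) ≈ 220.47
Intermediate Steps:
T = 10 (T = -(-5*3 - 5)/2 = -(-15 - 5)/2 = -1/2*(-20) = 10)
j(P) = 10 (j(P) = 15 + 5*(-1) = 15 - 5 = 10)
W(A, c) = c (W(A, c) = c + 0 = c)
B(C) = 2 - sqrt(66) (B(C) = 2 - sqrt(4*(10 + 4) + 10) = 2 - sqrt(4*14 + 10) = 2 - sqrt(56 + 10) = 2 - sqrt(66))
W(50, -36)*B(-4) = -36*(2 - sqrt(66)) = -72 + 36*sqrt(66)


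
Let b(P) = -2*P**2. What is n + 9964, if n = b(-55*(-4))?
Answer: -86836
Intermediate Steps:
n = -96800 (n = -2*(-55*(-4))**2 = -2*220**2 = -2*48400 = -96800)
n + 9964 = -96800 + 9964 = -86836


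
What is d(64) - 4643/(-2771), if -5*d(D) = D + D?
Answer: -331473/13855 ≈ -23.924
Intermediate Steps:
d(D) = -2*D/5 (d(D) = -(D + D)/5 = -2*D/5)
d(64) - 4643/(-2771) = -2/5*64 - 4643/(-2771) = -128/5 - 4643*(-1/2771) = -128/5 + 4643/2771 = -331473/13855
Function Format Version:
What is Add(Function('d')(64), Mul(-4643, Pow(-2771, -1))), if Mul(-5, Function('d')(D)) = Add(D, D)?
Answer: Rational(-331473, 13855) ≈ -23.924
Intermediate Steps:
Function('d')(D) = Mul(Rational(-2, 5), D) (Function('d')(D) = Mul(Rational(-1, 5), Add(D, D)) = Mul(Rational(-1, 5), Mul(2, D)) = Mul(Rational(-2, 5), D))
Add(Function('d')(64), Mul(-4643, Pow(-2771, -1))) = Add(Mul(Rational(-2, 5), 64), Mul(-4643, Pow(-2771, -1))) = Add(Rational(-128, 5), Mul(-4643, Rational(-1, 2771))) = Add(Rational(-128, 5), Rational(4643, 2771)) = Rational(-331473, 13855)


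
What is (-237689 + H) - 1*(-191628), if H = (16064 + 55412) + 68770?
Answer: 94185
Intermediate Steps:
H = 140246 (H = 71476 + 68770 = 140246)
(-237689 + H) - 1*(-191628) = (-237689 + 140246) - 1*(-191628) = -97443 + 191628 = 94185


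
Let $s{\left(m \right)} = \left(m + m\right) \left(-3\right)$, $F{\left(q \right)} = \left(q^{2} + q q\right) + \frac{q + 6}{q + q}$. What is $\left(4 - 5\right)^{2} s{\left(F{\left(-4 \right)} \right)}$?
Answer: $- \frac{381}{2} \approx -190.5$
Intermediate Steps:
$F{\left(q \right)} = 2 q^{2} + \frac{6 + q}{2 q}$ ($F{\left(q \right)} = \left(q^{2} + q^{2}\right) + \frac{6 + q}{2 q} = 2 q^{2} + \left(6 + q\right) \frac{1}{2 q} = 2 q^{2} + \frac{6 + q}{2 q}$)
$s{\left(m \right)} = - 6 m$ ($s{\left(m \right)} = 2 m \left(-3\right) = - 6 m$)
$\left(4 - 5\right)^{2} s{\left(F{\left(-4 \right)} \right)} = \left(4 - 5\right)^{2} \left(- 6 \frac{6 - 4 + 4 \left(-4\right)^{3}}{2 \left(-4\right)}\right) = \left(-1\right)^{2} \left(- 6 \cdot \frac{1}{2} \left(- \frac{1}{4}\right) \left(6 - 4 + 4 \left(-64\right)\right)\right) = 1 \left(- 6 \cdot \frac{1}{2} \left(- \frac{1}{4}\right) \left(6 - 4 - 256\right)\right) = 1 \left(- 6 \cdot \frac{1}{2} \left(- \frac{1}{4}\right) \left(-254\right)\right) = 1 \left(\left(-6\right) \frac{127}{4}\right) = 1 \left(- \frac{381}{2}\right) = - \frac{381}{2}$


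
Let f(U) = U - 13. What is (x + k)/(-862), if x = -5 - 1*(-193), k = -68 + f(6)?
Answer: -113/862 ≈ -0.13109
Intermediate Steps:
f(U) = -13 + U
k = -75 (k = -68 + (-13 + 6) = -68 - 7 = -75)
x = 188 (x = -5 + 193 = 188)
(x + k)/(-862) = (188 - 75)/(-862) = 113*(-1/862) = -113/862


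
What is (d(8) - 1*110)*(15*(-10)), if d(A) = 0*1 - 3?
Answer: 16950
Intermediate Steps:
d(A) = -3 (d(A) = 0 - 3 = -3)
(d(8) - 1*110)*(15*(-10)) = (-3 - 1*110)*(15*(-10)) = (-3 - 110)*(-150) = -113*(-150) = 16950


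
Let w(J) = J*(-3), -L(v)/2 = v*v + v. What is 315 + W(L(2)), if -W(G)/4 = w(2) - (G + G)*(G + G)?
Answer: 2643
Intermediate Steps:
L(v) = -2*v - 2*v² (L(v) = -2*(v*v + v) = -2*(v² + v) = -2*(v + v²) = -2*v - 2*v²)
w(J) = -3*J
W(G) = 24 + 16*G² (W(G) = -4*(-3*2 - (G + G)*(G + G)) = -4*(-6 - 2*G*2*G) = -4*(-6 - 4*G²) = 24 + 16*G²)
315 + W(L(2)) = 315 + (24 + 16*(-2*2*(1 + 2))²) = 315 + (24 + 16*(-2*2*3)²) = 315 + (24 + 16*(-12)²) = 315 + (24 + 16*144) = 315 + (24 + 2304) = 315 + 2328 = 2643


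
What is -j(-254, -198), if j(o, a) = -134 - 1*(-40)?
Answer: 94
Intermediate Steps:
j(o, a) = -94 (j(o, a) = -134 + 40 = -94)
-j(-254, -198) = -1*(-94) = 94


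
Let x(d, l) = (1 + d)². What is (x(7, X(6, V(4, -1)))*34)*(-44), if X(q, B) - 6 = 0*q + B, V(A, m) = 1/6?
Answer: -95744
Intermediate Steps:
V(A, m) = ⅙
X(q, B) = 6 + B (X(q, B) = 6 + (0*q + B) = 6 + (0 + B) = 6 + B)
(x(7, X(6, V(4, -1)))*34)*(-44) = ((1 + 7)²*34)*(-44) = (8²*34)*(-44) = (64*34)*(-44) = 2176*(-44) = -95744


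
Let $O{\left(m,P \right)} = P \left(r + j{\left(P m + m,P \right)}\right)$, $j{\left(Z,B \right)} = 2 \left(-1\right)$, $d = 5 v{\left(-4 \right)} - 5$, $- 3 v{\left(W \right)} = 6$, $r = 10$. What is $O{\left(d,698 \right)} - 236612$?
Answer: $-231028$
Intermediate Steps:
$v{\left(W \right)} = -2$ ($v{\left(W \right)} = \left(- \frac{1}{3}\right) 6 = -2$)
$d = -15$ ($d = 5 \left(-2\right) - 5 = -10 - 5 = -15$)
$j{\left(Z,B \right)} = -2$
$O{\left(m,P \right)} = 8 P$ ($O{\left(m,P \right)} = P \left(10 - 2\right) = P 8 = 8 P$)
$O{\left(d,698 \right)} - 236612 = 8 \cdot 698 - 236612 = 5584 - 236612 = -231028$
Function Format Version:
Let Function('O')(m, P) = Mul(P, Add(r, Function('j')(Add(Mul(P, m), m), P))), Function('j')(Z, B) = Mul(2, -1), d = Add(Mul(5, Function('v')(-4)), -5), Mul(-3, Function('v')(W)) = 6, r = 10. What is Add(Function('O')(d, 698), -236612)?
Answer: -231028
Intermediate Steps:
Function('v')(W) = -2 (Function('v')(W) = Mul(Rational(-1, 3), 6) = -2)
d = -15 (d = Add(Mul(5, -2), -5) = Add(-10, -5) = -15)
Function('j')(Z, B) = -2
Function('O')(m, P) = Mul(8, P) (Function('O')(m, P) = Mul(P, Add(10, -2)) = Mul(P, 8) = Mul(8, P))
Add(Function('O')(d, 698), -236612) = Add(Mul(8, 698), -236612) = Add(5584, -236612) = -231028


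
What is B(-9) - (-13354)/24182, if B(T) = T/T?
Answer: 18768/12091 ≈ 1.5522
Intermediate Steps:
B(T) = 1
B(-9) - (-13354)/24182 = 1 - (-13354)/24182 = 1 - 1*(-6677/12091) = 1 + 6677/12091 = 18768/12091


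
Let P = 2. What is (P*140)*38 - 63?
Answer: 10577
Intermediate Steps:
(P*140)*38 - 63 = (2*140)*38 - 63 = 280*38 - 63 = 10640 - 63 = 10577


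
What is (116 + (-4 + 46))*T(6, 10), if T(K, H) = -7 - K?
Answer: -2054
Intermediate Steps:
(116 + (-4 + 46))*T(6, 10) = (116 + (-4 + 46))*(-7 - 1*6) = (116 + 42)*(-7 - 6) = 158*(-13) = -2054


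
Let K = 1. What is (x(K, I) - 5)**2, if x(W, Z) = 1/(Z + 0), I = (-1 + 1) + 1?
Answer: 16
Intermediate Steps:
I = 1 (I = 0 + 1 = 1)
x(W, Z) = 1/Z
(x(K, I) - 5)**2 = (1/1 - 5)**2 = (1 - 5)**2 = (-4)**2 = 16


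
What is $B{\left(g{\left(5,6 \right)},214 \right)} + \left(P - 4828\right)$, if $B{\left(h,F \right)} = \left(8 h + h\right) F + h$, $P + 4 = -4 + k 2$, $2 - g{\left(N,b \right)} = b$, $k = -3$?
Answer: $-12550$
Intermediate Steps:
$g{\left(N,b \right)} = 2 - b$
$P = -14$ ($P = -4 - 10 = -14$)
$B{\left(h,F \right)} = h + 9 F h$ ($B{\left(h,F \right)} = 9 h F + h = 9 F h + h = h + 9 F h$)
$B{\left(g{\left(5,6 \right)},214 \right)} + \left(P - 4828\right) = \left(2 - 6\right) \left(1 + 9 \cdot 214\right) - 4842 = \left(2 - 6\right) \left(1 + 1926\right) - 4842 = \left(-4\right) 1927 - 4842 = -7708 - 4842 = -12550$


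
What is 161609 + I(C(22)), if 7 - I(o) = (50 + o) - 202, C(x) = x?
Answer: 161746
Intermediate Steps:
I(o) = 159 - o (I(o) = 7 - ((50 + o) - 202) = 7 - (-152 + o) = 7 + (152 - o) = 159 - o)
161609 + I(C(22)) = 161609 + (159 - 1*22) = 161609 + (159 - 22) = 161609 + 137 = 161746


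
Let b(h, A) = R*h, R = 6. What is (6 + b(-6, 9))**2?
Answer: 900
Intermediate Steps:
b(h, A) = 6*h
(6 + b(-6, 9))**2 = (6 + 6*(-6))**2 = (6 - 36)**2 = (-30)**2 = 900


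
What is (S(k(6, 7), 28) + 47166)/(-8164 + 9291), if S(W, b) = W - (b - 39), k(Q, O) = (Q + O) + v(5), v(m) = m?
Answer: 47195/1127 ≈ 41.877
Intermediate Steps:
k(Q, O) = 5 + O + Q (k(Q, O) = (Q + O) + 5 = (O + Q) + 5 = 5 + O + Q)
S(W, b) = 39 + W - b (S(W, b) = W - (-39 + b) = W + (39 - b) = 39 + W - b)
(S(k(6, 7), 28) + 47166)/(-8164 + 9291) = ((39 + (5 + 7 + 6) - 1*28) + 47166)/(-8164 + 9291) = ((39 + 18 - 28) + 47166)/1127 = (29 + 47166)*(1/1127) = 47195*(1/1127) = 47195/1127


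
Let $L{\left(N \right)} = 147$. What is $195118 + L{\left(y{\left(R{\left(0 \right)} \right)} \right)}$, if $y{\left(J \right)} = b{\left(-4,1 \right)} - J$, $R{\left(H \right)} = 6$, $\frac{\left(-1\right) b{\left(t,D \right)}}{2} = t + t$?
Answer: $195265$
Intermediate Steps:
$b{\left(t,D \right)} = - 4 t$ ($b{\left(t,D \right)} = - 2 \left(t + t\right) = - 2 \cdot 2 t = - 4 t$)
$y{\left(J \right)} = 16 - J$ ($y{\left(J \right)} = \left(-4\right) \left(-4\right) - J = 16 - J$)
$195118 + L{\left(y{\left(R{\left(0 \right)} \right)} \right)} = 195118 + 147 = 195265$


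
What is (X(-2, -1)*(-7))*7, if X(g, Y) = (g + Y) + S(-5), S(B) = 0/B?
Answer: 147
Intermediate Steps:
S(B) = 0
X(g, Y) = Y + g (X(g, Y) = (g + Y) + 0 = (Y + g) + 0 = Y + g)
(X(-2, -1)*(-7))*7 = ((-1 - 2)*(-7))*7 = -3*(-7)*7 = 21*7 = 147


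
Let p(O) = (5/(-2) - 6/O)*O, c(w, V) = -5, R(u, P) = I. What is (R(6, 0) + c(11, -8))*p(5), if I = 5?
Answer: 0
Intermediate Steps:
R(u, P) = 5
p(O) = O*(-5/2 - 6/O) (p(O) = (5*(-½) - 6/O)*O = (-5/2 - 6/O)*O = O*(-5/2 - 6/O))
(R(6, 0) + c(11, -8))*p(5) = (5 - 5)*(-6 - 5/2*5) = 0*(-6 - 25/2) = 0*(-37/2) = 0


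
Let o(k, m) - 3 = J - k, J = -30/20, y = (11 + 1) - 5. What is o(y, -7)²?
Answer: 121/4 ≈ 30.250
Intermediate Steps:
y = 7 (y = 12 - 5 = 7)
J = -3/2 (J = -30*1/20 = -3/2 ≈ -1.5000)
o(k, m) = 3/2 - k (o(k, m) = 3 + (-3/2 - k) = 3/2 - k)
o(y, -7)² = (3/2 - 1*7)² = (3/2 - 7)² = (-11/2)² = 121/4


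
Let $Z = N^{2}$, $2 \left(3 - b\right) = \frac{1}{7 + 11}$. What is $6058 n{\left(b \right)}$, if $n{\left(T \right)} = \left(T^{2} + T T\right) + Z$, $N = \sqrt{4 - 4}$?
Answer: $\frac{34679021}{324} \approx 1.0703 \cdot 10^{5}$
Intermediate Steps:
$N = 0$ ($N = \sqrt{0} = 0$)
$b = \frac{107}{36}$ ($b = 3 - \frac{1}{2 \left(7 + 11\right)} = 3 - \frac{1}{2 \cdot 18} = 3 - \frac{1}{36} = \frac{107}{36} \approx 2.9722$)
$Z = 0$ ($Z = 0^{2} = 0$)
$n{\left(T \right)} = 2 T^{2}$ ($n{\left(T \right)} = \left(T^{2} + T T\right) + 0 = \left(T^{2} + T^{2}\right) + 0 = 2 T^{2} + 0 = 2 T^{2}$)
$6058 n{\left(b \right)} = 6058 \cdot 2 \left(\frac{107}{36}\right)^{2} = 6058 \cdot 2 \cdot \frac{11449}{1296} = 6058 \cdot \frac{11449}{648} = \frac{34679021}{324}$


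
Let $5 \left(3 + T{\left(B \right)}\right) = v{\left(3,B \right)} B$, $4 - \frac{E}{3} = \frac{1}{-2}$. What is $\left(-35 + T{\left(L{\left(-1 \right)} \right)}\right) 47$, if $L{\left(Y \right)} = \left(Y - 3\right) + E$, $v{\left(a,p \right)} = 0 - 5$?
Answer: $- \frac{4465}{2} \approx -2232.5$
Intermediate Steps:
$E = \frac{27}{2}$ ($E = 12 - \frac{3}{-2} = 12 - - \frac{3}{2} = 12 + \frac{3}{2} = \frac{27}{2} \approx 13.5$)
$v{\left(a,p \right)} = -5$
$L{\left(Y \right)} = \frac{21}{2} + Y$ ($L{\left(Y \right)} = \left(Y - 3\right) + \frac{27}{2} = \left(-3 + Y\right) + \frac{27}{2} = \frac{21}{2} + Y$)
$T{\left(B \right)} = -3 - B$ ($T{\left(B \right)} = -3 + \frac{\left(-5\right) B}{5} = -3 - B$)
$\left(-35 + T{\left(L{\left(-1 \right)} \right)}\right) 47 = \left(-35 - \frac{25}{2}\right) 47 = \left(- \frac{95}{2}\right) 47 = - \frac{4465}{2}$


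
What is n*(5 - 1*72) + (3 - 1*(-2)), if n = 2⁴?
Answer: -1067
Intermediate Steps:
n = 16
n*(5 - 1*72) + (3 - 1*(-2)) = 16*(5 - 1*72) + (3 - 1*(-2)) = 16*(5 - 72) + (3 + 2) = 16*(-67) + 5 = -1072 + 5 = -1067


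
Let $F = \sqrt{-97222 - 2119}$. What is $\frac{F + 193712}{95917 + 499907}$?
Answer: $\frac{12107}{37239} + \frac{11 i \sqrt{821}}{595824} \approx 0.32512 + 0.00052899 i$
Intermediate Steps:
$F = 11 i \sqrt{821}$ ($F = \sqrt{-97222 + \left(-103577 + 101458\right)} = \sqrt{-97222 - 2119} = \sqrt{-99341} = 11 i \sqrt{821} \approx 315.18 i$)
$\frac{F + 193712}{95917 + 499907} = \frac{11 i \sqrt{821} + 193712}{95917 + 499907} = \frac{193712 + 11 i \sqrt{821}}{595824} = \left(193712 + 11 i \sqrt{821}\right) \frac{1}{595824} = \frac{12107}{37239} + \frac{11 i \sqrt{821}}{595824}$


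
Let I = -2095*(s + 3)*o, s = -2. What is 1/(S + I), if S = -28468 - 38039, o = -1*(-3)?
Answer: -1/72792 ≈ -1.3738e-5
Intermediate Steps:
o = 3
I = -6285 (I = -2095*(-2 + 3)*3 = -2095*3 = -6285)
S = -66507
1/(S + I) = 1/(-66507 - 6285) = 1/(-72792) = -1/72792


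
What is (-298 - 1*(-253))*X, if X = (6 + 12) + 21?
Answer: -1755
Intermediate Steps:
X = 39 (X = 18 + 21 = 39)
(-298 - 1*(-253))*X = (-298 - 1*(-253))*39 = (-298 + 253)*39 = -45*39 = -1755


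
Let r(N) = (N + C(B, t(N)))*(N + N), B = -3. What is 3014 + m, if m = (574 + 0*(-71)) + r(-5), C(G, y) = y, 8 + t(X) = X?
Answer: 3768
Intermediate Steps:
t(X) = -8 + X
r(N) = 2*N*(-8 + 2*N) (r(N) = (N + (-8 + N))*(N + N) = (-8 + 2*N)*(2*N) = 2*N*(-8 + 2*N))
m = 754 (m = (574 + 0*(-71)) + 4*(-5)*(-4 - 5) = (574 + 0) + 4*(-5)*(-9) = 574 + 180 = 754)
3014 + m = 3014 + 754 = 3768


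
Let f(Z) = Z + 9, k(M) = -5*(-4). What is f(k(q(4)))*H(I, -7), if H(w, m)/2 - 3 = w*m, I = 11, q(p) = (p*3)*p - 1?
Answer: -4292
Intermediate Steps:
q(p) = -1 + 3*p² (q(p) = (3*p)*p - 1 = 3*p² - 1 = -1 + 3*p²)
H(w, m) = 6 + 2*m*w (H(w, m) = 6 + 2*(w*m) = 6 + 2*(m*w) = 6 + 2*m*w)
k(M) = 20
f(Z) = 9 + Z
f(k(q(4)))*H(I, -7) = (9 + 20)*(6 + 2*(-7)*11) = 29*(6 - 154) = 29*(-148) = -4292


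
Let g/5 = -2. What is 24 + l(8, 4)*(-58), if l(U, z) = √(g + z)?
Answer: 24 - 58*I*√6 ≈ 24.0 - 142.07*I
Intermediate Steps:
g = -10 (g = 5*(-2) = -10)
l(U, z) = √(-10 + z)
24 + l(8, 4)*(-58) = 24 + √(-10 + 4)*(-58) = 24 + √(-6)*(-58) = 24 + (I*√6)*(-58) = 24 - 58*I*√6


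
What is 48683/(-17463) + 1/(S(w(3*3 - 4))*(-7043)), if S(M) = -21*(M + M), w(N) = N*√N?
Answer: -48683/17463 + √5/7395150 ≈ -2.7878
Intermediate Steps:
w(N) = N^(3/2)
S(M) = -42*M
48683/(-17463) + 1/(S(w(3*3 - 4))*(-7043)) = 48683/(-17463) + 1/(-42*(3*3 - 4)^(3/2)*(-7043)) = 48683*(-1/17463) - 1/7043/(-42*(9 - 4)^(3/2)) = -48683/17463 - 1/7043/(-210*√5) = -48683/17463 - √5/1050*(-1/7043) = -48683/17463 + √5/7395150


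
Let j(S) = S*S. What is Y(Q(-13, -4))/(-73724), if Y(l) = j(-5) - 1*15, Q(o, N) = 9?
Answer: -5/36862 ≈ -0.00013564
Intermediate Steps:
j(S) = S²
Y(l) = 10 (Y(l) = (-5)² - 1*15 = 25 - 15 = 10)
Y(Q(-13, -4))/(-73724) = 10/(-73724) = 10*(-1/73724) = -5/36862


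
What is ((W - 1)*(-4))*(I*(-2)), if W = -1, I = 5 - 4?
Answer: -16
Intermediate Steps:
I = 1
((W - 1)*(-4))*(I*(-2)) = ((-1 - 1)*(-4))*(1*(-2)) = -2*(-4)*(-2) = 8*(-2) = -16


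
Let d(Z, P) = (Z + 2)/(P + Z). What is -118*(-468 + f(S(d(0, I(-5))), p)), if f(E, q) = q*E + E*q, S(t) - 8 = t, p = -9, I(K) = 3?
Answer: 73632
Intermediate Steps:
d(Z, P) = (2 + Z)/(P + Z)
S(t) = 8 + t
f(E, q) = 2*E*q (f(E, q) = E*q + E*q = 2*E*q)
-118*(-468 + f(S(d(0, I(-5))), p)) = -118*(-468 + 2*(8 + (2 + 0)/(3 + 0))*(-9)) = -118*(-468 + 2*(8 + 2/3)*(-9)) = -118*(-468 + 2*(8 + (⅓)*2)*(-9)) = -118*(-468 + 2*(8 + ⅔)*(-9)) = -118*(-468 + 2*(26/3)*(-9)) = -118*(-468 - 156) = -118*(-624) = 73632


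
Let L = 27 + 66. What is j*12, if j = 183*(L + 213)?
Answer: 671976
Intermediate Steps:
L = 93
j = 55998 (j = 183*(93 + 213) = 183*306 = 55998)
j*12 = 55998*12 = 671976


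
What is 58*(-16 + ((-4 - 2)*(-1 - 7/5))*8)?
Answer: 28768/5 ≈ 5753.6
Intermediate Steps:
58*(-16 + ((-4 - 2)*(-1 - 7/5))*8) = 58*(-16 - 6*(-1 - 7*⅕)*8) = 58*(-16 - 6*(-1 - 7/5)*8) = 58*(-16 - 6*(-12/5)*8) = 58*(-16 + (72/5)*8) = 58*(-16 + 576/5) = 58*(496/5) = 28768/5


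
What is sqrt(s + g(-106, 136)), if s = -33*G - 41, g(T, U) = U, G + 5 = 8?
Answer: 2*I ≈ 2.0*I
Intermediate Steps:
G = 3 (G = -5 + 8 = 3)
s = -140 (s = -33*3 - 41 = -99 - 41 = -140)
sqrt(s + g(-106, 136)) = sqrt(-140 + 136) = sqrt(-4) = 2*I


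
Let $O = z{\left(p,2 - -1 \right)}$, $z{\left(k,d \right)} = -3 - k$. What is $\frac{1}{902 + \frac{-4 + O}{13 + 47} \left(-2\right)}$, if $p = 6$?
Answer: $\frac{30}{27073} \approx 0.0011081$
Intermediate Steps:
$O = -9$ ($O = -3 - 6 = -9$)
$\frac{1}{902 + \frac{-4 + O}{13 + 47} \left(-2\right)} = \frac{1}{902 + \frac{-4 - 9}{13 + 47} \left(-2\right)} = \frac{1}{902 + - \frac{13}{60} \left(-2\right)} = \frac{1}{902 + \left(-13\right) \frac{1}{60} \left(-2\right)} = \frac{1}{902 - - \frac{13}{30}} = \frac{1}{902 + \frac{13}{30}} = \frac{1}{\frac{27073}{30}} = \frac{30}{27073}$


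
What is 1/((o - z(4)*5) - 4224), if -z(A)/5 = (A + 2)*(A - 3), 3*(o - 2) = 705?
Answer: -1/3837 ≈ -0.00026062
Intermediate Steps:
o = 237 (o = 2 + (1/3)*705 = 2 + 235 = 237)
z(A) = -5*(-3 + A)*(2 + A) (z(A) = -5*(A + 2)*(A - 3) = -5*(2 + A)*(-3 + A) = -5*(-3 + A)*(2 + A))
1/((o - z(4)*5) - 4224) = 1/((237 - (30 - 5*4**2 + 5*4)*5) - 4224) = 1/((237 - (30 - 5*16 + 20)*5) - 4224) = 1/((237 - (30 - 80 + 20)*5) - 4224) = 1/((237 - (-30)*5) - 4224) = 1/((237 - 1*(-150)) - 4224) = 1/((237 + 150) - 4224) = 1/(387 - 4224) = 1/(-3837) = -1/3837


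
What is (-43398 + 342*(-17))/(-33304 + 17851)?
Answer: 5468/1717 ≈ 3.1846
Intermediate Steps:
(-43398 + 342*(-17))/(-33304 + 17851) = (-43398 - 5814)/(-15453) = -49212*(-1/15453) = 5468/1717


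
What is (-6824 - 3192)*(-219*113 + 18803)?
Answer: 59535104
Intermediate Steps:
(-6824 - 3192)*(-219*113 + 18803) = -10016*(-24747 + 18803) = -10016*(-5944) = 59535104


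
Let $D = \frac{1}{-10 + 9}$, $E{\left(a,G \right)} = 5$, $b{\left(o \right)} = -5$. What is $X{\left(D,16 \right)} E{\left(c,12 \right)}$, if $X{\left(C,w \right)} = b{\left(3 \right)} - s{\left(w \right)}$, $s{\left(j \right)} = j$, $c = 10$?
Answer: $-105$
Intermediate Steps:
$D = -1$ ($D = \frac{1}{-1} = -1$)
$X{\left(C,w \right)} = -5 - w$
$X{\left(D,16 \right)} E{\left(c,12 \right)} = \left(-5 - 16\right) 5 = \left(-21\right) 5 = -105$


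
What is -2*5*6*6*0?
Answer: 0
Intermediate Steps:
-2*5*6*6*0 = -60*6*0 = -2*180*0 = -360*0 = 0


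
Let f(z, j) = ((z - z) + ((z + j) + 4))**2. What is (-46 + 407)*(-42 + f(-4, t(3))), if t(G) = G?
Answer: -11913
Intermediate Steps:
f(z, j) = (4 + j + z)**2 (f(z, j) = (0 + ((j + z) + 4))**2 = (0 + (4 + j + z))**2 = (4 + j + z)**2)
(-46 + 407)*(-42 + f(-4, t(3))) = (-46 + 407)*(-42 + (4 + 3 - 4)**2) = 361*(-42 + 3**2) = 361*(-42 + 9) = 361*(-33) = -11913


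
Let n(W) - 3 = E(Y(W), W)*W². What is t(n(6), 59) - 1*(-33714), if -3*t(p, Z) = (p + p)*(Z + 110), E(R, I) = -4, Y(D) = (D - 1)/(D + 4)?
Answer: 49600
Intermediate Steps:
Y(D) = (-1 + D)/(4 + D)
n(W) = 3 - 4*W²
t(p, Z) = -2*p*(110 + Z)/3 (t(p, Z) = -(p + p)*(Z + 110)/3 = -2*p*(110 + Z)/3)
t(n(6), 59) - 1*(-33714) = -2*(3 - 4*6²)*(110 + 59)/3 - 1*(-33714) = -⅔*(3 - 4*36)*169 + 33714 = -⅔*(3 - 144)*169 + 33714 = -⅔*(-141)*169 + 33714 = 15886 + 33714 = 49600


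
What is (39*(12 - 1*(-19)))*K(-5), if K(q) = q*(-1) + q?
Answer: 0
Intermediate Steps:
K(q) = 0 (K(q) = -q + q = 0)
(39*(12 - 1*(-19)))*K(-5) = (39*(12 - 1*(-19)))*0 = (39*(12 + 19))*0 = (39*31)*0 = 1209*0 = 0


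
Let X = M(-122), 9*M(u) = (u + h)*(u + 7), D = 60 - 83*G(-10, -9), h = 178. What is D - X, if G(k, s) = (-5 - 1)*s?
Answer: -33358/9 ≈ -3706.4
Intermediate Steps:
G(k, s) = -6*s
D = -4422 (D = 60 - (-498)*(-9) = 60 - 83*54 = 60 - 4482 = -4422)
M(u) = (7 + u)*(178 + u)/9 (M(u) = ((u + 178)*(u + 7))/9 = ((178 + u)*(7 + u))/9 = ((7 + u)*(178 + u))/9 = (7 + u)*(178 + u)/9)
X = -6440/9 (X = 1246/9 + (1/9)*(-122)**2 + (185/9)*(-122) = 1246/9 + (1/9)*14884 - 22570/9 = 1246/9 + 14884/9 - 22570/9 = -6440/9 ≈ -715.56)
D - X = -4422 - 1*(-6440/9) = -4422 + 6440/9 = -33358/9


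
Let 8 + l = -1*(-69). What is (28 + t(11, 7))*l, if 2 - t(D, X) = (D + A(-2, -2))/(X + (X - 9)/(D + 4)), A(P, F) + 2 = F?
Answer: 182085/103 ≈ 1767.8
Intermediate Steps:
l = 61 (l = -8 - 1*(-69) = -8 + 69 = 61)
A(P, F) = -2 + F
t(D, X) = 2 - (-4 + D)/(X + (-9 + X)/(4 + D)) (t(D, X) = 2 - (D + (-2 - 2))/(X + (X - 9)/(D + 4)) = 2 - (D - 4)/(X + (-9 + X)/(4 + D)) = 2 - (-4 + D)/(X + (-9 + X)/(4 + D)))
(28 + t(11, 7))*l = (28 + (-2 - 1*11² + 10*7 + 2*11*7)/(-9 + 5*7 + 11*7))*61 = (28 + (-2 - 1*121 + 70 + 154)/(-9 + 35 + 77))*61 = (28 + (-2 - 121 + 70 + 154)/103)*61 = (28 + (1/103)*101)*61 = (28 + 101/103)*61 = (2985/103)*61 = 182085/103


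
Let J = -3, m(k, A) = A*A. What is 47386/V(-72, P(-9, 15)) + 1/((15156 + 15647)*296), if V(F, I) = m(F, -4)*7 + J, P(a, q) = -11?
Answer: 432050763677/993827992 ≈ 434.73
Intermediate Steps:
m(k, A) = A**2
V(F, I) = 109 (V(F, I) = (-4)**2*7 - 3 = 16*7 - 3 = 112 - 3 = 109)
47386/V(-72, P(-9, 15)) + 1/((15156 + 15647)*296) = 47386/109 + 1/((15156 + 15647)*296) = 47386*(1/109) + (1/296)/30803 = 47386/109 + (1/30803)*(1/296) = 47386/109 + 1/9117688 = 432050763677/993827992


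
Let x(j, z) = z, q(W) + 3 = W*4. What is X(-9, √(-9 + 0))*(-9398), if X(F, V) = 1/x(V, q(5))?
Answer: -9398/17 ≈ -552.82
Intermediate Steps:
q(W) = -3 + 4*W (q(W) = -3 + W*4 = -3 + 4*W)
X(F, V) = 1/17 (X(F, V) = 1/(-3 + 4*5) = 1/(-3 + 20) = 1/17)
X(-9, √(-9 + 0))*(-9398) = (1/17)*(-9398) = -9398/17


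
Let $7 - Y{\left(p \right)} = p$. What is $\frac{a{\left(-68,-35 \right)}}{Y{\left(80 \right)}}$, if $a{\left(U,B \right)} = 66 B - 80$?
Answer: $\frac{2390}{73} \approx 32.74$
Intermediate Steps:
$a{\left(U,B \right)} = -80 + 66 B$
$Y{\left(p \right)} = 7 - p$
$\frac{a{\left(-68,-35 \right)}}{Y{\left(80 \right)}} = \frac{-80 + 66 \left(-35\right)}{7 - 80} = \frac{-80 - 2310}{7 - 80} = - \frac{2390}{-73} = \left(-2390\right) \left(- \frac{1}{73}\right) = \frac{2390}{73}$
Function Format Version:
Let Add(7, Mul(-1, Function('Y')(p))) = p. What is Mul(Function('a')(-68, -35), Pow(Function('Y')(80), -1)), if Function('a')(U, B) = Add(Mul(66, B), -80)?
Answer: Rational(2390, 73) ≈ 32.740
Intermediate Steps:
Function('a')(U, B) = Add(-80, Mul(66, B))
Function('Y')(p) = Add(7, Mul(-1, p))
Mul(Function('a')(-68, -35), Pow(Function('Y')(80), -1)) = Mul(Add(-80, Mul(66, -35)), Pow(Add(7, Mul(-1, 80)), -1)) = Mul(Add(-80, -2310), Pow(Add(7, -80), -1)) = Mul(-2390, Pow(-73, -1)) = Mul(-2390, Rational(-1, 73)) = Rational(2390, 73)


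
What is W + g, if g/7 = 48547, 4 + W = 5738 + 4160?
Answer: 349723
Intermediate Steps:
W = 9894 (W = -4 + (5738 + 4160) = -4 + 9898 = 9894)
g = 339829 (g = 7*48547 = 339829)
W + g = 9894 + 339829 = 349723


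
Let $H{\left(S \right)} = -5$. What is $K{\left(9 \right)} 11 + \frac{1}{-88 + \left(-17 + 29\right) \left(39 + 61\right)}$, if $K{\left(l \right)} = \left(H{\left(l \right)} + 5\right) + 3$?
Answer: $\frac{36697}{1112} \approx 33.001$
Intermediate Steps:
$K{\left(l \right)} = 3$ ($K{\left(l \right)} = \left(-5 + 5\right) + 3 = 0 + 3 = 3$)
$K{\left(9 \right)} 11 + \frac{1}{-88 + \left(-17 + 29\right) \left(39 + 61\right)} = 3 \cdot 11 + \frac{1}{-88 + \left(-17 + 29\right) \left(39 + 61\right)} = 33 + \frac{1}{-88 + 12 \cdot 100} = 33 + \frac{1}{-88 + 1200} = 33 + \frac{1}{1112} = \frac{36697}{1112}$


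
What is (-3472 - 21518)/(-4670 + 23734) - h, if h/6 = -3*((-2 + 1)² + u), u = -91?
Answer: -15454335/9532 ≈ -1621.3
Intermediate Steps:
h = 1620 (h = 6*(-3*((-2 + 1)² - 91)) = 6*(-3*((-1)² - 91)) = 6*(-3*(1 - 91)) = 6*(-3*(-90)) = 6*270 = 1620)
(-3472 - 21518)/(-4670 + 23734) - h = (-3472 - 21518)/(-4670 + 23734) - 1*1620 = -24990/19064 - 1620 = -24990*1/19064 - 1620 = -12495/9532 - 1620 = -15454335/9532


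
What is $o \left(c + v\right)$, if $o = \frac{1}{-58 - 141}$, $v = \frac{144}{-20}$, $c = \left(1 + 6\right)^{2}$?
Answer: $- \frac{209}{995} \approx -0.21005$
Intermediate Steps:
$c = 49$ ($c = 7^{2} = 49$)
$v = - \frac{36}{5}$ ($v = 144 \left(- \frac{1}{20}\right) = - \frac{36}{5} \approx -7.2$)
$o = - \frac{1}{199}$ ($o = \frac{1}{-199} = - \frac{1}{199} \approx -0.0050251$)
$o \left(c + v\right) = - \frac{49 - \frac{36}{5}}{199} = \left(- \frac{1}{199}\right) \frac{209}{5} = - \frac{209}{995}$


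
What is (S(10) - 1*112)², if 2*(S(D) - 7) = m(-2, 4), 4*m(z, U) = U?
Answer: 43681/4 ≈ 10920.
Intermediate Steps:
m(z, U) = U/4
S(D) = 15/2 (S(D) = 7 + ((¼)*4)/2 = 7 + (½)*1 = 7 + ½ = 15/2)
(S(10) - 1*112)² = (15/2 - 1*112)² = (15/2 - 112)² = (-209/2)² = 43681/4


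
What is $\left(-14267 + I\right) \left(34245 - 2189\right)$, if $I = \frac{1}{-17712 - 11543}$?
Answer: $- \frac{13379568092816}{29255} \approx -4.5734 \cdot 10^{8}$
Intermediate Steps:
$I = - \frac{1}{29255}$ ($I = \frac{1}{-29255} = - \frac{1}{29255} \approx -3.4182 \cdot 10^{-5}$)
$\left(-14267 + I\right) \left(34245 - 2189\right) = \left(-14267 - \frac{1}{29255}\right) \left(34245 - 2189\right) = \left(- \frac{417381086}{29255}\right) 32056 = - \frac{13379568092816}{29255}$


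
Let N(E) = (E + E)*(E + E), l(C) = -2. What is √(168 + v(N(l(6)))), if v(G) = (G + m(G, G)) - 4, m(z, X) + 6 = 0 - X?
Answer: √158 ≈ 12.570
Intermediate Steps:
N(E) = 4*E² (N(E) = (2*E)*(2*E) = 4*E²)
m(z, X) = -6 - X (m(z, X) = -6 + (0 - X) = -6 - X)
v(G) = -10 (v(G) = (G + (-6 - G)) - 4 = -6 - 4 = -10)
√(168 + v(N(l(6)))) = √(168 - 10) = √158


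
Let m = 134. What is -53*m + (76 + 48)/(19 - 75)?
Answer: -99459/14 ≈ -7104.2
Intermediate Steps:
-53*m + (76 + 48)/(19 - 75) = -53*134 + (76 + 48)/(19 - 75) = -7102 + 124/(-56) = -7102 + 124*(-1/56) = -7102 - 31/14 = -99459/14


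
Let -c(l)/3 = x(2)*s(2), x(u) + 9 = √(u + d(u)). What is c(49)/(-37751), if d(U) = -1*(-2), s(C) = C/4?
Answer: -3/10786 ≈ -0.00027814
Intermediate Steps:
s(C) = C/4 (s(C) = C*(¼) = C/4)
d(U) = 2
x(u) = -9 + √(2 + u) (x(u) = -9 + √(u + 2) = -9 + √(2 + u))
c(l) = 21/2 (c(l) = -3*(-9 + √(2 + 2))*(¼)*2 = -3*(-9 + √4)/2 = -3*(-9 + 2)/2 = -(-21)/2 = -3*(-7/2) = 21/2)
c(49)/(-37751) = (21/2)/(-37751) = (21/2)*(-1/37751) = -3/10786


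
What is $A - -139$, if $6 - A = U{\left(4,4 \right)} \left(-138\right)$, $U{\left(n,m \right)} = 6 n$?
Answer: $3457$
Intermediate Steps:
$A = 3318$ ($A = 6 - 6 \cdot 4 \left(-138\right) = 6 - 24 \left(-138\right) = 6 - -3312 = 6 + 3312 = 3318$)
$A - -139 = 3318 - -139 = 3318 + 139 = 3457$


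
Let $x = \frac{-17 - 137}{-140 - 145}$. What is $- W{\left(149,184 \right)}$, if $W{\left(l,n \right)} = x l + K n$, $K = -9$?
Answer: $\frac{449014}{285} \approx 1575.5$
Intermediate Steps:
$x = \frac{154}{285}$ ($x = - \frac{154}{-285} = \left(-154\right) \left(- \frac{1}{285}\right) = \frac{154}{285} \approx 0.54035$)
$W{\left(l,n \right)} = - 9 n + \frac{154 l}{285}$ ($W{\left(l,n \right)} = \frac{154 l}{285} - 9 n = - 9 n + \frac{154 l}{285}$)
$- W{\left(149,184 \right)} = - (\left(-9\right) 184 + \frac{154}{285} \cdot 149) = - (-1656 + \frac{22946}{285}) = \left(-1\right) \left(- \frac{449014}{285}\right) = \frac{449014}{285}$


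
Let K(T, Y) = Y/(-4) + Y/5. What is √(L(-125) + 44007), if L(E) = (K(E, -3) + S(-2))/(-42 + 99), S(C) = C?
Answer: √14297863755/570 ≈ 209.78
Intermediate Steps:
K(T, Y) = -Y/20 (K(T, Y) = Y*(-¼) + Y*(⅕) = -Y/4 + Y/5 = -Y/20)
L(E) = -37/1140 (L(E) = (-1/20*(-3) - 2)/(-42 + 99) = (3/20 - 2)/57 = -37/20*1/57 = -37/1140)
√(L(-125) + 44007) = √(-37/1140 + 44007) = √(50167943/1140) = √14297863755/570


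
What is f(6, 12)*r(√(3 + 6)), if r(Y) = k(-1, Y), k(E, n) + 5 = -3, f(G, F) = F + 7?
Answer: -152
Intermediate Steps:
f(G, F) = 7 + F
k(E, n) = -8 (k(E, n) = -5 - 3 = -8)
r(Y) = -8
f(6, 12)*r(√(3 + 6)) = (7 + 12)*(-8) = 19*(-8) = -152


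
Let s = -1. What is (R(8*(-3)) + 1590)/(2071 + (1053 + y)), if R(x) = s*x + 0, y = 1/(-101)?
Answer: 163014/315523 ≈ 0.51665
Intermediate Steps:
y = -1/101 ≈ -0.0099010
R(x) = -x (R(x) = -x + 0 = -x)
(R(8*(-3)) + 1590)/(2071 + (1053 + y)) = (-8*(-3) + 1590)/(2071 + (1053 - 1/101)) = (-1*(-24) + 1590)/(2071 + 106352/101) = (24 + 1590)/(315523/101) = 1614*(101/315523) = 163014/315523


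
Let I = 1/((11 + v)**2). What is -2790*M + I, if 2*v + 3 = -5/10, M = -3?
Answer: 11458546/1369 ≈ 8370.0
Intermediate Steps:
v = -7/4 (v = -3/2 + (-5/10)/2 = -3/2 + (-5*1/10)/2 = -3/2 + (1/2)*(-1/2) = -3/2 - 1/4 = -7/4 ≈ -1.7500)
I = 16/1369 (I = 1/((11 - 7/4)**2) = 1/((37/4)**2) = 1/(1369/16) = 16/1369 ≈ 0.011687)
-2790*M + I = -2790*(-3) + 16/1369 = -30*(-279) + 16/1369 = 8370 + 16/1369 = 11458546/1369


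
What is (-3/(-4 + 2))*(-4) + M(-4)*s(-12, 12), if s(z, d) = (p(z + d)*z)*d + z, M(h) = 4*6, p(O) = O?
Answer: -294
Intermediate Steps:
M(h) = 24
s(z, d) = z + d*z*(d + z) (s(z, d) = ((z + d)*z)*d + z = ((d + z)*z)*d + z = (z*(d + z))*d + z = d*z*(d + z) + z = z + d*z*(d + z))
(-3/(-4 + 2))*(-4) + M(-4)*s(-12, 12) = (-3/(-4 + 2))*(-4) + 24*(-12*(1 + 12*(12 - 12))) = (-3/(-2))*(-4) + 24*(-12*(1 + 12*0)) = -½*(-3)*(-4) + 24*(-12*(1 + 0)) = (3/2)*(-4) + 24*(-12*1) = -6 + 24*(-12) = -6 - 288 = -294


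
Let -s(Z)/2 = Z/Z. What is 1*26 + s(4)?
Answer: 24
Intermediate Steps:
s(Z) = -2 (s(Z) = -2*Z/Z = -2*1 = -2)
1*26 + s(4) = 1*26 - 2 = 26 - 2 = 24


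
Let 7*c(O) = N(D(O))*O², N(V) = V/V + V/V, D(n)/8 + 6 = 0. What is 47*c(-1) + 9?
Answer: 157/7 ≈ 22.429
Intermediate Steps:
D(n) = -48 (D(n) = -48 + 8*0 = -48 + 0 = -48)
N(V) = 2 (N(V) = 1 + 1 = 2)
c(O) = 2*O²/7 (c(O) = (2*O²)/7 = 2*O²/7)
47*c(-1) + 9 = 47*((2/7)*(-1)²) + 9 = 47*((2/7)*1) + 9 = 47*(2/7) + 9 = 94/7 + 9 = 157/7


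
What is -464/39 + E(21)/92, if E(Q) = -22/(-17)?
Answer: -362419/30498 ≈ -11.883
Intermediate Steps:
E(Q) = 22/17 (E(Q) = -22*(-1/17) = 22/17)
-464/39 + E(21)/92 = -464/39 + (22/17)/92 = -464*1/39 + (22/17)*(1/92) = -464/39 + 11/782 = -362419/30498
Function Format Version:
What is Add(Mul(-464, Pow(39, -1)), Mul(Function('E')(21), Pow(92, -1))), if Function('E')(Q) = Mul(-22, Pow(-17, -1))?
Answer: Rational(-362419, 30498) ≈ -11.883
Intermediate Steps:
Function('E')(Q) = Rational(22, 17) (Function('E')(Q) = Mul(-22, Rational(-1, 17)) = Rational(22, 17))
Add(Mul(-464, Pow(39, -1)), Mul(Function('E')(21), Pow(92, -1))) = Add(Mul(-464, Pow(39, -1)), Mul(Rational(22, 17), Pow(92, -1))) = Add(Mul(-464, Rational(1, 39)), Mul(Rational(22, 17), Rational(1, 92))) = Add(Rational(-464, 39), Rational(11, 782)) = Rational(-362419, 30498)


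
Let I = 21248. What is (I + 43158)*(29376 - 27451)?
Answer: 123981550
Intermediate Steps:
(I + 43158)*(29376 - 27451) = (21248 + 43158)*(29376 - 27451) = 64406*1925 = 123981550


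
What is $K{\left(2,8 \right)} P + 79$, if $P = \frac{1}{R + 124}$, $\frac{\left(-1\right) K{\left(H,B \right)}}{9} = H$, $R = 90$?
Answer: $\frac{8444}{107} \approx 78.916$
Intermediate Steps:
$K{\left(H,B \right)} = - 9 H$
$P = \frac{1}{214}$ ($P = \frac{1}{90 + 124} = \frac{1}{214} \approx 0.0046729$)
$K{\left(2,8 \right)} P + 79 = \left(-9\right) 2 \cdot \frac{1}{214} + 79 = \left(-18\right) \frac{1}{214} + 79 = - \frac{9}{107} + 79 = \frac{8444}{107}$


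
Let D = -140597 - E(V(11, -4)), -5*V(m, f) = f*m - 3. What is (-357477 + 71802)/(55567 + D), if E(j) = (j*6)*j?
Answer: 7141875/2139004 ≈ 3.3389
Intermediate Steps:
V(m, f) = ⅗ - f*m/5 (V(m, f) = -(f*m - 3)/5 = -(-3 + f*m)/5 = ⅗ - f*m/5)
E(j) = 6*j² (E(j) = (6*j)*j = 6*j²)
D = -3528179/25 (D = -140597 - 6*(⅗ - ⅕*(-4)*11)² = -140597 - 6*(⅗ + 44/5)² = -140597 - 6*(47/5)² = -140597 - 6*2209/25 = -140597 - 1*13254/25 = -140597 - 13254/25 = -3528179/25 ≈ -1.4113e+5)
(-357477 + 71802)/(55567 + D) = (-357477 + 71802)/(55567 - 3528179/25) = -285675/(-2139004/25) = -285675*(-25/2139004) = 7141875/2139004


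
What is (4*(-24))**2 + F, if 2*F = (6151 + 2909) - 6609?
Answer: 20883/2 ≈ 10442.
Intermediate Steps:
F = 2451/2 (F = ((6151 + 2909) - 6609)/2 = (9060 - 6609)/2 = (1/2)*2451 = 2451/2 ≈ 1225.5)
(4*(-24))**2 + F = (4*(-24))**2 + 2451/2 = (-96)**2 + 2451/2 = 9216 + 2451/2 = 20883/2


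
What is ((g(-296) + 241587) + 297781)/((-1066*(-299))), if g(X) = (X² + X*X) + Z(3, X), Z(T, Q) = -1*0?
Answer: 357300/159367 ≈ 2.2420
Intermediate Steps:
Z(T, Q) = 0
g(X) = 2*X² (g(X) = (X² + X*X) + 0 = (X² + X²) + 0 = 2*X² + 0 = 2*X²)
((g(-296) + 241587) + 297781)/((-1066*(-299))) = ((2*(-296)² + 241587) + 297781)/((-1066*(-299))) = ((2*87616 + 241587) + 297781)/318734 = ((175232 + 241587) + 297781)*(1/318734) = (416819 + 297781)*(1/318734) = 714600*(1/318734) = 357300/159367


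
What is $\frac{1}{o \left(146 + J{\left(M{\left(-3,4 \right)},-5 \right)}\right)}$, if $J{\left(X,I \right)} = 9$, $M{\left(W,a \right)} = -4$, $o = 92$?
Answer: $\frac{1}{14260} \approx 7.0126 \cdot 10^{-5}$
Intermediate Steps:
$\frac{1}{o \left(146 + J{\left(M{\left(-3,4 \right)},-5 \right)}\right)} = \frac{1}{92 \left(146 + 9\right)} = \frac{1}{92 \cdot 155} = \frac{1}{14260}$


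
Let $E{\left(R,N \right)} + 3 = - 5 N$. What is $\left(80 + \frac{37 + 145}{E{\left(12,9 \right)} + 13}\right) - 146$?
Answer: $- \frac{356}{5} \approx -71.2$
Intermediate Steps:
$E{\left(R,N \right)} = -3 - 5 N$
$\left(80 + \frac{37 + 145}{E{\left(12,9 \right)} + 13}\right) - 146 = \left(80 + \frac{37 + 145}{\left(-3 - 45\right) + 13}\right) - 146 = \left(80 + \frac{182}{\left(-3 - 45\right) + 13}\right) - 146 = \left(80 + \frac{182}{-48 + 13}\right) - 146 = \left(80 + \frac{182}{-35}\right) - 146 = \left(80 + 182 \left(- \frac{1}{35}\right)\right) - 146 = \left(80 - \frac{26}{5}\right) - 146 = \frac{374}{5} - 146 = - \frac{356}{5}$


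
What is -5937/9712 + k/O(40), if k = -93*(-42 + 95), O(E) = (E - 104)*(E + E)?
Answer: 1092063/3107840 ≈ 0.35139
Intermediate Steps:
O(E) = 2*E*(-104 + E) (O(E) = (-104 + E)*(2*E) = 2*E*(-104 + E))
k = -4929 (k = -93*53 = -4929)
-5937/9712 + k/O(40) = -5937/9712 - 4929*1/(80*(-104 + 40)) = -5937*1/9712 - 4929/(2*40*(-64)) = -5937/9712 - 4929/(-5120) = -5937/9712 - 4929*(-1/5120) = -5937/9712 + 4929/5120 = 1092063/3107840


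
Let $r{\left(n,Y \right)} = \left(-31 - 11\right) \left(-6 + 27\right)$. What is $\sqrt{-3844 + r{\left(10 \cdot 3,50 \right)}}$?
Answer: $i \sqrt{4726} \approx 68.746 i$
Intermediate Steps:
$r{\left(n,Y \right)} = -882$ ($r{\left(n,Y \right)} = \left(-42\right) 21 = -882$)
$\sqrt{-3844 + r{\left(10 \cdot 3,50 \right)}} = \sqrt{-3844 - 882} = \sqrt{-4726} = i \sqrt{4726}$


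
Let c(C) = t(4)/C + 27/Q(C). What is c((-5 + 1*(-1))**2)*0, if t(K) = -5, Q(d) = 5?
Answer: 0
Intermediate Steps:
c(C) = 27/5 - 5/C (c(C) = -5/C + 27/5 = 27/5 - 5/C)
c((-5 + 1*(-1))**2)*0 = (27/5 - 5/(-5 + 1*(-1))**2)*0 = (27/5 - 5/(-5 - 1)**2)*0 = (27/5 - 5/((-6)**2))*0 = (27/5 - 5/36)*0 = (947/180)*0 = 0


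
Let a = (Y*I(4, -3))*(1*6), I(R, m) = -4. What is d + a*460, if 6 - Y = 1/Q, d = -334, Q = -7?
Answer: -477058/7 ≈ -68151.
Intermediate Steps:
Y = 43/7 (Y = 6 - 1/(-7) = 6 - 1*(-1/7) = 6 + 1/7 = 43/7 ≈ 6.1429)
a = -1032/7 (a = ((43/7)*(-4))*(1*6) = -172/7*6 = -1032/7 ≈ -147.43)
d + a*460 = -334 - 1032/7*460 = -334 - 474720/7 = -477058/7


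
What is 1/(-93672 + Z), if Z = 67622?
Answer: -1/26050 ≈ -3.8388e-5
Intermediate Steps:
1/(-93672 + Z) = 1/(-93672 + 67622) = 1/(-26050) = -1/26050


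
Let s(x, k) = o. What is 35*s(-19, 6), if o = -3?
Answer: -105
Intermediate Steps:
s(x, k) = -3
35*s(-19, 6) = 35*(-3) = -105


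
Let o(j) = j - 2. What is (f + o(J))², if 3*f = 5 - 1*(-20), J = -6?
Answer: ⅑ ≈ 0.11111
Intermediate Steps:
o(j) = -2 + j
f = 25/3 (f = (5 - 1*(-20))/3 = (5 + 20)/3 = (⅓)*25 = 25/3 ≈ 8.3333)
(f + o(J))² = (25/3 + (-2 - 6))² = (25/3 - 8)² = (⅓)² = ⅑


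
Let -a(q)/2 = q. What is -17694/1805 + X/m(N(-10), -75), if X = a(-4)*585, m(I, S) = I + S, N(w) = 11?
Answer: -1197477/14440 ≈ -82.928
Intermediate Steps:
a(q) = -2*q
X = 4680 (X = -2*(-4)*585 = 8*585 = 4680)
-17694/1805 + X/m(N(-10), -75) = -17694/1805 + 4680/(11 - 75) = -17694*1/1805 + 4680/(-64) = -17694/1805 + 4680*(-1/64) = -17694/1805 - 585/8 = -1197477/14440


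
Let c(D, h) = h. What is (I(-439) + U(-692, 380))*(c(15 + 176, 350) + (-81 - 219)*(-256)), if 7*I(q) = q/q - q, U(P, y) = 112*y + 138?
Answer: 23093000900/7 ≈ 3.2990e+9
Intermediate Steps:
U(P, y) = 138 + 112*y
I(q) = ⅐ - q/7 (I(q) = (q/q - q)/7 = (1 - q)/7 = ⅐ - q/7)
(I(-439) + U(-692, 380))*(c(15 + 176, 350) + (-81 - 219)*(-256)) = ((⅐ - ⅐*(-439)) + (138 + 112*380))*(350 + (-81 - 219)*(-256)) = ((⅐ + 439/7) + (138 + 42560))*(350 - 300*(-256)) = (440/7 + 42698)*(350 + 76800) = (299326/7)*77150 = 23093000900/7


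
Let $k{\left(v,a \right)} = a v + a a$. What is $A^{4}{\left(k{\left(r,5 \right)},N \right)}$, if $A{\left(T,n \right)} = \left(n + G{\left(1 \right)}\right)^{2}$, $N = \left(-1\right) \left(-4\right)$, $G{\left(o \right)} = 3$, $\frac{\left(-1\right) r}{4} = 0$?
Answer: $5764801$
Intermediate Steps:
$r = 0$ ($r = \left(-4\right) 0 = 0$)
$N = 4$
$k{\left(v,a \right)} = a^{2} + a v$ ($k{\left(v,a \right)} = a v + a^{2} = a^{2} + a v$)
$A{\left(T,n \right)} = \left(3 + n\right)^{2}$ ($A{\left(T,n \right)} = \left(n + 3\right)^{2} = \left(3 + n\right)^{2}$)
$A^{4}{\left(k{\left(r,5 \right)},N \right)} = \left(\left(3 + 4\right)^{2}\right)^{4} = \left(7^{2}\right)^{4} = 49^{4} = 5764801$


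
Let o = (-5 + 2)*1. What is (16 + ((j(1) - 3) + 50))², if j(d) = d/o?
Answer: 35344/9 ≈ 3927.1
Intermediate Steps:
o = -3 (o = -3*1 = -3)
j(d) = -d/3 (j(d) = d/(-3) = d*(-⅓) = -d/3)
(16 + ((j(1) - 3) + 50))² = (16 + ((-⅓*1 - 3) + 50))² = (16 + ((-⅓ - 3) + 50))² = (16 + (-10/3 + 50))² = (16 + 140/3)² = (188/3)² = 35344/9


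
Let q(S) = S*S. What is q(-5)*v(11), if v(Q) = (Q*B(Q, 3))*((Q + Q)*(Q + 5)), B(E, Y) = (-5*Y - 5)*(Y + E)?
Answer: -27104000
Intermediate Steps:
q(S) = S**2
B(E, Y) = (-5 - 5*Y)*(E + Y)
v(Q) = 2*Q**2*(-60 - 20*Q)*(5 + Q) (v(Q) = (Q*(-5*Q - 5*3 - 5*3**2 - 5*Q*3))*((Q + Q)*(Q + 5)) = (Q*(-5*Q - 15 - 5*9 - 15*Q))*((2*Q)*(5 + Q)) = (Q*(-5*Q - 15 - 45 - 15*Q))*(2*Q*(5 + Q)) = (Q*(-60 - 20*Q))*(2*Q*(5 + Q)) = 2*Q**2*(-60 - 20*Q)*(5 + Q))
q(-5)*v(11) = (-5)**2*(-40*11**2*(3 + 11)*(5 + 11)) = 25*(-40*121*14*16) = 25*(-1084160) = -27104000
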